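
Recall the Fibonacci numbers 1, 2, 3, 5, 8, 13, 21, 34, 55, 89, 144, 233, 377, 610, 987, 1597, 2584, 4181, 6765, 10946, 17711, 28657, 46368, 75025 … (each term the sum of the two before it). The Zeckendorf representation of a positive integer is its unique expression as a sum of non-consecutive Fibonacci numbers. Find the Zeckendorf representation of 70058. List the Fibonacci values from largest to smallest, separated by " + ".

46368 + 17711 + 4181 + 1597 + 144 + 55 + 2

Repeatedly subtract the largest Fibonacci number that fits:
largest Fibonacci ≤ 70058 is 46368; 70058 − 46368 = 23690
largest Fibonacci ≤ 23690 is 17711; 23690 − 17711 = 5979
largest Fibonacci ≤ 5979 is 4181; 5979 − 4181 = 1798
largest Fibonacci ≤ 1798 is 1597; 1798 − 1597 = 201
largest Fibonacci ≤ 201 is 144; 201 − 144 = 57
largest Fibonacci ≤ 57 is 55; 57 − 55 = 2
largest Fibonacci ≤ 2 is 2; 2 − 2 = 0
So 70058 = 46368 + 17711 + 4181 + 1597 + 144 + 55 + 2, with no two terms consecutive in the sequence.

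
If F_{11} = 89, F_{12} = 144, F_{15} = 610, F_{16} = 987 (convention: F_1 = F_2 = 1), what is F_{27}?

By the addition formula F_{m+n} = F_m F_{n+1} + F_{m−1} F_n with m=16, n=11: F_{27} = 987·144 + 610·89 = 142128 + 54290 = 196418.

196418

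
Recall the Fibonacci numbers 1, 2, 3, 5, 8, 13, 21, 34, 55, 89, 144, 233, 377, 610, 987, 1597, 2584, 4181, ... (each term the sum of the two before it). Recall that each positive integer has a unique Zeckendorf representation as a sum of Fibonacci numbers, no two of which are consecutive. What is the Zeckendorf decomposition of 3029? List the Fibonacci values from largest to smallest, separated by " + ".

2584 + 377 + 55 + 13

Repeatedly subtract the largest Fibonacci number that fits:
subtract 2584 from 3029: 445 remains
subtract 377 from 445: 68 remains
subtract 55 from 68: 13 remains
subtract 13 from 13: 0 remains
So 3029 = 2584 + 377 + 55 + 13, with no two terms consecutive in the sequence.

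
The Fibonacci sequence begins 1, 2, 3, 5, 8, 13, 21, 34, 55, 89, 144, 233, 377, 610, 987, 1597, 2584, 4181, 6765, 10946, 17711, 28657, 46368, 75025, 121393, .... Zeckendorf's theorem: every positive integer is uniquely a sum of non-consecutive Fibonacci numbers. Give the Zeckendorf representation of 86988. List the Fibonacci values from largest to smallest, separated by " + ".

75025 + 10946 + 987 + 21 + 8 + 1

Repeatedly subtract the largest Fibonacci number that fits:
largest Fibonacci ≤ 86988 is 75025; 86988 − 75025 = 11963
largest Fibonacci ≤ 11963 is 10946; 11963 − 10946 = 1017
largest Fibonacci ≤ 1017 is 987; 1017 − 987 = 30
largest Fibonacci ≤ 30 is 21; 30 − 21 = 9
largest Fibonacci ≤ 9 is 8; 9 − 8 = 1
largest Fibonacci ≤ 1 is 1; 1 − 1 = 0
So 86988 = 75025 + 10946 + 987 + 21 + 8 + 1, with no two terms consecutive in the sequence.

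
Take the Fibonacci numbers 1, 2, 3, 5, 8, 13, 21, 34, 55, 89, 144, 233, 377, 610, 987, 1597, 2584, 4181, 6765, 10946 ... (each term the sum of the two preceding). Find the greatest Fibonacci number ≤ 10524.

6765

6765 ≤ 10524 < 10946, so the largest Fibonacci number not exceeding 10524 is 6765.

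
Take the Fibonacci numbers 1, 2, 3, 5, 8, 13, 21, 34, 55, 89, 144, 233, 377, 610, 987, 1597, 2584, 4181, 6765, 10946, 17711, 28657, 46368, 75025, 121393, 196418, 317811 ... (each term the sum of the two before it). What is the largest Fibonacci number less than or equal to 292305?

196418 ≤ 292305 < 317811, so the largest Fibonacci number not exceeding 292305 is 196418.

196418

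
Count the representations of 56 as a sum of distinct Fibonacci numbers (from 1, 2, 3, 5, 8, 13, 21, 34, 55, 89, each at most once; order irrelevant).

Starting from the Zeckendorf form and repeatedly splitting a term F_k into F_{k−1} + F_{k−2} (when neither is already used) reaches every representation.
56 = 55+1 = 34+21+1 = 34+13+8+1 = 34+13+5+3+1 — 4 representations.

4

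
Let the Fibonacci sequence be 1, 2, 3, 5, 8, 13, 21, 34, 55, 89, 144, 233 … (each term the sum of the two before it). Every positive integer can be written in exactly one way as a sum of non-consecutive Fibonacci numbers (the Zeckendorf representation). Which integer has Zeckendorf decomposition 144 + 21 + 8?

144 + 21 + 8 = 173.

173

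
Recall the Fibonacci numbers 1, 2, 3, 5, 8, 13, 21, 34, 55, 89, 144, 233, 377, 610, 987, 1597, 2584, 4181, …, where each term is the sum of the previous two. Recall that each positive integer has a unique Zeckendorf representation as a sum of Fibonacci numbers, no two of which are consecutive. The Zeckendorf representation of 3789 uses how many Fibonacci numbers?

7

Repeatedly subtract the largest Fibonacci number that fits:
3789: greatest Fibonacci not exceeding it is 2584, leaving 1205
1205: greatest Fibonacci not exceeding it is 987, leaving 218
218: greatest Fibonacci not exceeding it is 144, leaving 74
74: greatest Fibonacci not exceeding it is 55, leaving 19
19: greatest Fibonacci not exceeding it is 13, leaving 6
6: greatest Fibonacci not exceeding it is 5, leaving 1
1: greatest Fibonacci not exceeding it is 1, leaving 0
3789 = 2584 + 987 + 144 + 55 + 13 + 5 + 1, which has 7 terms.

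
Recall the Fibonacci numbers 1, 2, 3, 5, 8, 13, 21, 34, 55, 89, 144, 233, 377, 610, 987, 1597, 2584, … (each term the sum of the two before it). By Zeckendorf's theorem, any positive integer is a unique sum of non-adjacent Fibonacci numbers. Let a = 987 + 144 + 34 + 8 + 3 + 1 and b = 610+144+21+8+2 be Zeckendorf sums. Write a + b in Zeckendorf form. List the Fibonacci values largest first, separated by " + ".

1597 + 233 + 89 + 34 + 8 + 1

The two numbers are 1177 and 785, so their sum is 1962.
Greedily peel off the largest Fibonacci term at each step:
largest Fibonacci ≤ 1962 is 1597; 1962 − 1597 = 365
largest Fibonacci ≤ 365 is 233; 365 − 233 = 132
largest Fibonacci ≤ 132 is 89; 132 − 89 = 43
largest Fibonacci ≤ 43 is 34; 43 − 34 = 9
largest Fibonacci ≤ 9 is 8; 9 − 8 = 1
largest Fibonacci ≤ 1 is 1; 1 − 1 = 0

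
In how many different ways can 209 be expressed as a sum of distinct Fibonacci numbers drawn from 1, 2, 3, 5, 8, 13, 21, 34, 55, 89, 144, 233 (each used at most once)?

8

Starting from the Zeckendorf form and repeatedly splitting a term F_k into F_{k−1} + F_{k−2} (when neither is already used) reaches every representation.
209 = 144+55+8+2 = 144+55+5+3+2 = 144+34+21+8+2 = … (5 more), for 8 in all.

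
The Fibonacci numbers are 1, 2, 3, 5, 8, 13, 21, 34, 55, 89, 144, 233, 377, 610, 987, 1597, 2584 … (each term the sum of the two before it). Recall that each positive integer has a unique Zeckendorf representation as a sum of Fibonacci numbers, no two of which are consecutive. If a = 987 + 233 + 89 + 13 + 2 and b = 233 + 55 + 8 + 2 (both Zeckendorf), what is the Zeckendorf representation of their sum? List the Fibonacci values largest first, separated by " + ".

1597 + 21 + 3 + 1

The two numbers are 1324 and 298, so their sum is 1622.
Repeatedly subtract the largest Fibonacci number that fits:
1622 − 1597 = 25
25 − 21 = 4
4 − 3 = 1
1 − 1 = 0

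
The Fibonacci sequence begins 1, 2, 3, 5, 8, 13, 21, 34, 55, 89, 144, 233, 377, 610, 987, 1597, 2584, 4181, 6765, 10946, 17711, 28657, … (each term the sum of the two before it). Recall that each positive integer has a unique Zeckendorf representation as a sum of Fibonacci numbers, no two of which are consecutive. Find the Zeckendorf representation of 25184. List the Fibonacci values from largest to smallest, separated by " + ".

17711 + 6765 + 610 + 89 + 8 + 1

Greedy algorithm:
largest Fibonacci ≤ 25184 is 17711; 25184 − 17711 = 7473
largest Fibonacci ≤ 7473 is 6765; 7473 − 6765 = 708
largest Fibonacci ≤ 708 is 610; 708 − 610 = 98
largest Fibonacci ≤ 98 is 89; 98 − 89 = 9
largest Fibonacci ≤ 9 is 8; 9 − 8 = 1
largest Fibonacci ≤ 1 is 1; 1 − 1 = 0
So 25184 = 17711 + 6765 + 610 + 89 + 8 + 1, with no two terms consecutive in the sequence.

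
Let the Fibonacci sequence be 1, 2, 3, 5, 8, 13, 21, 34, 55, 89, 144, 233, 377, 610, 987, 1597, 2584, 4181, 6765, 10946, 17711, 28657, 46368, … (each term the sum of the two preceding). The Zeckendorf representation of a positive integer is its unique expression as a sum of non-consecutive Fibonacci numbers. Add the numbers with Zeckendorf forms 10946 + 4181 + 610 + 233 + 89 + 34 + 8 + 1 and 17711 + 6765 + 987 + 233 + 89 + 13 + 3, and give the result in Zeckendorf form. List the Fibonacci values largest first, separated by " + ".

28657 + 10946 + 1597 + 610 + 89 + 3 + 1

The two numbers are 16102 and 25801, so their sum is 41903.
Greedy algorithm:
largest Fibonacci ≤ 41903 is 28657; 41903 − 28657 = 13246
largest Fibonacci ≤ 13246 is 10946; 13246 − 10946 = 2300
largest Fibonacci ≤ 2300 is 1597; 2300 − 1597 = 703
largest Fibonacci ≤ 703 is 610; 703 − 610 = 93
largest Fibonacci ≤ 93 is 89; 93 − 89 = 4
largest Fibonacci ≤ 4 is 3; 4 − 3 = 1
largest Fibonacci ≤ 1 is 1; 1 − 1 = 0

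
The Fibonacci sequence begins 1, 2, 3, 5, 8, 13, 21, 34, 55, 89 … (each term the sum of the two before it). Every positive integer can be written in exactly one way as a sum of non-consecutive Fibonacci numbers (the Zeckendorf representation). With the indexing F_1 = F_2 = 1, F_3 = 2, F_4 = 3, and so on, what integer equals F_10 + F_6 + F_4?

F_10 + F_6 + F_4 = 55 + 8 + 3 = 66.

66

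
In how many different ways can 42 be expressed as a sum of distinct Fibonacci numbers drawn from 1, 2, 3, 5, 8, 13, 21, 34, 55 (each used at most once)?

6

Starting from the Zeckendorf form and repeatedly splitting a term F_k into F_{k−1} + F_{k−2} (when neither is already used) reaches every representation.
42 = 34+8 = 34+5+3 = 21+13+8 = 34+5+2+1 = … (2 more), for 6 in all.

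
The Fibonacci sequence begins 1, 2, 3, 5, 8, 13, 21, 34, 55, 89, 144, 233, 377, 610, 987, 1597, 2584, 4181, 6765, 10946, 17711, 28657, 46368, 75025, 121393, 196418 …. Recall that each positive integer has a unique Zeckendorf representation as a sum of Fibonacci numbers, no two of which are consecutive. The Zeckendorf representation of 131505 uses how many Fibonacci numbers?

Greedy algorithm:
subtract 121393 from 131505: 10112 remains
subtract 6765 from 10112: 3347 remains
subtract 2584 from 3347: 763 remains
subtract 610 from 763: 153 remains
subtract 144 from 153: 9 remains
subtract 8 from 9: 1 remains
subtract 1 from 1: 0 remains
131505 = 121393 + 6765 + 2584 + 610 + 144 + 8 + 1, which has 7 terms.

7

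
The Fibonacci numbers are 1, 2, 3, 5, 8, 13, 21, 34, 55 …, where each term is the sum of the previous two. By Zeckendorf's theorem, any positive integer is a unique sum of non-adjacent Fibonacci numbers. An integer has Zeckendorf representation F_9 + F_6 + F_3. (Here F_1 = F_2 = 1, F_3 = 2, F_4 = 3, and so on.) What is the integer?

44

F_9 + F_6 + F_3 = 34 + 8 + 2 = 44.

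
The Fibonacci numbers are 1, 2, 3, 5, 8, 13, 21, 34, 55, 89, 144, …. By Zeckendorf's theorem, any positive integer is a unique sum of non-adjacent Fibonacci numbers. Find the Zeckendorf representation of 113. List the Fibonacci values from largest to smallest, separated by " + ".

89 + 21 + 3

largest Fibonacci ≤ 113 is 89; 113 − 89 = 24
largest Fibonacci ≤ 24 is 21; 24 − 21 = 3
largest Fibonacci ≤ 3 is 3; 3 − 3 = 0
So 113 = 89 + 21 + 3, with no two terms consecutive in the sequence.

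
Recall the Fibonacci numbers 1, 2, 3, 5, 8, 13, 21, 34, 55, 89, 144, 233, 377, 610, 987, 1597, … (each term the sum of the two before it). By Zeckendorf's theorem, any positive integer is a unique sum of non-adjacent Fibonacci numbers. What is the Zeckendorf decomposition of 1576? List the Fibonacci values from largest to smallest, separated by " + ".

987 + 377 + 144 + 55 + 13

largest Fibonacci ≤ 1576 is 987; 1576 − 987 = 589
largest Fibonacci ≤ 589 is 377; 589 − 377 = 212
largest Fibonacci ≤ 212 is 144; 212 − 144 = 68
largest Fibonacci ≤ 68 is 55; 68 − 55 = 13
largest Fibonacci ≤ 13 is 13; 13 − 13 = 0
So 1576 = 987 + 377 + 144 + 55 + 13, with no two terms consecutive in the sequence.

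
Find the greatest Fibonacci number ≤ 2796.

2584

2584 ≤ 2796 < 4181, so the largest Fibonacci number not exceeding 2796 is 2584.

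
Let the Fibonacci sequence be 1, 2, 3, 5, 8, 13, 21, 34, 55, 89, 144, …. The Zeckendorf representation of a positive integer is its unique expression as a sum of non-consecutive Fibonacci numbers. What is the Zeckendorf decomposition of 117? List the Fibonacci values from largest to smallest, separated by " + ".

117 − 89 = 28
28 − 21 = 7
7 − 5 = 2
2 − 2 = 0
So 117 = 89 + 21 + 5 + 2, with no two terms consecutive in the sequence.

89 + 21 + 5 + 2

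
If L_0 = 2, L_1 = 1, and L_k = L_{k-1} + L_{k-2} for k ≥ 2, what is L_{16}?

Iterating the recurrence up to L_{8} = 47 and L_{7} = 29:
L_{9} = L_{8} + L_{7} = 47 + 29 = 76
L_{10} = L_{9} + L_{8} = 76 + 47 = 123
L_{11} = L_{10} + L_{9} = 123 + 76 = 199
L_{12} = L_{11} + L_{10} = 199 + 123 = 322
L_{13} = L_{12} + L_{11} = 322 + 199 = 521
L_{14} = L_{13} + L_{12} = 521 + 322 = 843
L_{15} = L_{14} + L_{13} = 843 + 521 = 1364
L_{16} = L_{15} + L_{14} = 1364 + 843 = 2207

2207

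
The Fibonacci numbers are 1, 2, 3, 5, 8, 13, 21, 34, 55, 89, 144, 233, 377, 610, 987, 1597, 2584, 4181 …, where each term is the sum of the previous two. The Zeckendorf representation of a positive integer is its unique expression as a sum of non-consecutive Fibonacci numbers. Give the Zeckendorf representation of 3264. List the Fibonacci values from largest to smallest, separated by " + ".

2584 + 610 + 55 + 13 + 2

Greedily peel off the largest Fibonacci term at each step:
subtract 2584 from 3264: 680 remains
subtract 610 from 680: 70 remains
subtract 55 from 70: 15 remains
subtract 13 from 15: 2 remains
subtract 2 from 2: 0 remains
So 3264 = 2584 + 610 + 55 + 13 + 2, with no two terms consecutive in the sequence.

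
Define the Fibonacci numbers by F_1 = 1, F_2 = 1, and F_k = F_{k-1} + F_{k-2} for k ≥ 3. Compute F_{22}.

Iterating the recurrence up to F_{17} = 1597 and F_{16} = 987:
F_{18} = F_{17} + F_{16} = 1597 + 987 = 2584
F_{19} = F_{18} + F_{17} = 2584 + 1597 = 4181
F_{20} = F_{19} + F_{18} = 4181 + 2584 = 6765
F_{21} = F_{20} + F_{19} = 6765 + 4181 = 10946
F_{22} = F_{21} + F_{20} = 10946 + 6765 = 17711

17711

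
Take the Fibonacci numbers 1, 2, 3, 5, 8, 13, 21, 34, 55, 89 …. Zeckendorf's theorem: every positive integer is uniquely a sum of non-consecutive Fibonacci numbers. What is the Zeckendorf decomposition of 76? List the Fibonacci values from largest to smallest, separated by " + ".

Repeatedly subtract the largest Fibonacci number that fits:
largest Fibonacci ≤ 76 is 55; 76 − 55 = 21
largest Fibonacci ≤ 21 is 21; 21 − 21 = 0
So 76 = 55 + 21, with no two terms consecutive in the sequence.

55 + 21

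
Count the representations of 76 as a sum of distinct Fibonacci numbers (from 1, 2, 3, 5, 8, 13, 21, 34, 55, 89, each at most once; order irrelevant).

7

76 = 55+21 = 55+13+8 = 55+13+5+3 = … (4 more), for 7 in all.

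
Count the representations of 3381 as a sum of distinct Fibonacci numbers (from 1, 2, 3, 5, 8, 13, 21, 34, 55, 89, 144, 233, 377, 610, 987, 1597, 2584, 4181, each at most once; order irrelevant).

32

Starting from the Zeckendorf form and repeatedly splitting a term F_k into F_{k−1} + F_{k−2} (when neither is already used) reaches every representation.
3381 = 2584+610+144+34+8+1 = 2584+610+144+34+5+3+1 = 2584+610+144+21+13+8+1 = 2584+610+89+55+34+8+1 = 2584+377+233+144+34+8+1 = … (27 more), for 32 in all.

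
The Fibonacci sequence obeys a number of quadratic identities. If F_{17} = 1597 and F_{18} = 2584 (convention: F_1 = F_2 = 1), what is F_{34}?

5702887

By the doubling identity F_{2k} = F_k(2F_{k+1} − F_k): F_{34} = 1597·(2·2584 − 1597) = 1597·3571 = 5702887.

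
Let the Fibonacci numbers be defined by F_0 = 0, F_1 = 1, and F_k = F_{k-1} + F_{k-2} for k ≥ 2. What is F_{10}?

55

Iterating the recurrence up to F_{6} = 8 and F_{5} = 5:
F_{7} = F_{6} + F_{5} = 8 + 5 = 13
F_{8} = F_{7} + F_{6} = 13 + 8 = 21
F_{9} = F_{8} + F_{7} = 21 + 13 = 34
F_{10} = F_{9} + F_{8} = 34 + 21 = 55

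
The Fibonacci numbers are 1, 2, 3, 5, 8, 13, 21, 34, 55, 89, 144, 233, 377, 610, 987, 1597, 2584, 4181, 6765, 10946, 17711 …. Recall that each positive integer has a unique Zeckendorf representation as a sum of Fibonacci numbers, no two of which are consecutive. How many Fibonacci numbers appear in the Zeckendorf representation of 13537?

13537 − 10946 = 2591
2591 − 2584 = 7
7 − 5 = 2
2 − 2 = 0
13537 = 10946 + 2584 + 5 + 2, which has 4 terms.

4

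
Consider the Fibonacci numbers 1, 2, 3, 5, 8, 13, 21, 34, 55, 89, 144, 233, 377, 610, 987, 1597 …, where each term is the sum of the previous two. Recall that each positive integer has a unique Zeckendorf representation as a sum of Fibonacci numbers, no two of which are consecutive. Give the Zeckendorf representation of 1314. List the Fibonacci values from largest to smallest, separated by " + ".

Repeatedly subtract the largest Fibonacci number that fits:
1314 − 987 = 327
327 − 233 = 94
94 − 89 = 5
5 − 5 = 0
So 1314 = 987 + 233 + 89 + 5, with no two terms consecutive in the sequence.

987 + 233 + 89 + 5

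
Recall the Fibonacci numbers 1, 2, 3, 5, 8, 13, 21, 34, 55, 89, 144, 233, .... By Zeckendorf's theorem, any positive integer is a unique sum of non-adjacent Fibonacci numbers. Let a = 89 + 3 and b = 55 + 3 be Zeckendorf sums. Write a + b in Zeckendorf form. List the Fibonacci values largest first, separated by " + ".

The two numbers are 92 and 58, so their sum is 150.
Greedily peel off the largest Fibonacci term at each step:
largest Fibonacci ≤ 150 is 144; 150 − 144 = 6
largest Fibonacci ≤ 6 is 5; 6 − 5 = 1
largest Fibonacci ≤ 1 is 1; 1 − 1 = 0

144 + 5 + 1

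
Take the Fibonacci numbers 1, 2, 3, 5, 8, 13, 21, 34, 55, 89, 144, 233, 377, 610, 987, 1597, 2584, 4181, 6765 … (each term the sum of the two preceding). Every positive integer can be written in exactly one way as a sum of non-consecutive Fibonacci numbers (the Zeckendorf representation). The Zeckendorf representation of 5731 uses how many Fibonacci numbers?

Repeatedly subtract the largest Fibonacci number that fits:
5731: greatest Fibonacci not exceeding it is 4181, leaving 1550
1550: greatest Fibonacci not exceeding it is 987, leaving 563
563: greatest Fibonacci not exceeding it is 377, leaving 186
186: greatest Fibonacci not exceeding it is 144, leaving 42
42: greatest Fibonacci not exceeding it is 34, leaving 8
8: greatest Fibonacci not exceeding it is 8, leaving 0
5731 = 4181 + 987 + 377 + 144 + 34 + 8, which has 6 terms.

6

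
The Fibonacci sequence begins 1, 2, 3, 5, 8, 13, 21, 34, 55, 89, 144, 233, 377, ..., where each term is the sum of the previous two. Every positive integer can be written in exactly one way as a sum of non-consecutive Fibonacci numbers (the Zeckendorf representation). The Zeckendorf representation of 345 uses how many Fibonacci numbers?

largest Fibonacci ≤ 345 is 233; 345 − 233 = 112
largest Fibonacci ≤ 112 is 89; 112 − 89 = 23
largest Fibonacci ≤ 23 is 21; 23 − 21 = 2
largest Fibonacci ≤ 2 is 2; 2 − 2 = 0
345 = 233 + 89 + 21 + 2, which has 4 terms.

4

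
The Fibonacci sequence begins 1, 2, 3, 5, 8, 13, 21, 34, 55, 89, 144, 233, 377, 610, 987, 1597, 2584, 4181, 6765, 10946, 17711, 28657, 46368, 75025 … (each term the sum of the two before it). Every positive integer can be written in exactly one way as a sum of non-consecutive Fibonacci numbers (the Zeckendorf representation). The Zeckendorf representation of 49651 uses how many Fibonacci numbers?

4

46368 ≤ 49651 < 75025, so take 46368; remainder 3283
2584 ≤ 3283 < 4181, so take 2584; remainder 699
610 ≤ 699 < 987, so take 610; remainder 89
89 ≤ 89 < 144, so take 89; remainder 0
49651 = 46368 + 2584 + 610 + 89, which has 4 terms.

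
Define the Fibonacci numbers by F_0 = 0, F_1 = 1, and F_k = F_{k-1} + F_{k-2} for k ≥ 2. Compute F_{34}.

Iterating the recurrence up to F_{30} = 832040 and F_{29} = 514229:
F_{31} = F_{30} + F_{29} = 832040 + 514229 = 1346269
F_{32} = F_{31} + F_{30} = 1346269 + 832040 = 2178309
F_{33} = F_{32} + F_{31} = 2178309 + 1346269 = 3524578
F_{34} = F_{33} + F_{32} = 3524578 + 2178309 = 5702887

5702887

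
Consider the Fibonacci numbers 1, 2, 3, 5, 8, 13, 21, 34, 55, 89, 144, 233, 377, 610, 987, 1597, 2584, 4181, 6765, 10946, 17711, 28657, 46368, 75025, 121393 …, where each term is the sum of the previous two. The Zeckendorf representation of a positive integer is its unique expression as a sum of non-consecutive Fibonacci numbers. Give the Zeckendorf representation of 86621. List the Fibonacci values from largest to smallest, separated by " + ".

subtract 75025 from 86621: 11596 remains
subtract 10946 from 11596: 650 remains
subtract 610 from 650: 40 remains
subtract 34 from 40: 6 remains
subtract 5 from 6: 1 remains
subtract 1 from 1: 0 remains
So 86621 = 75025 + 10946 + 610 + 34 + 5 + 1, with no two terms consecutive in the sequence.

75025 + 10946 + 610 + 34 + 5 + 1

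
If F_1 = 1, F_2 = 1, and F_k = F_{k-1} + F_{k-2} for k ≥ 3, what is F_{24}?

Iterating the recurrence up to F_{18} = 2584 and F_{17} = 1597:
F_{19} = F_{18} + F_{17} = 2584 + 1597 = 4181
F_{20} = F_{19} + F_{18} = 4181 + 2584 = 6765
F_{21} = F_{20} + F_{19} = 6765 + 4181 = 10946
F_{22} = F_{21} + F_{20} = 10946 + 6765 = 17711
F_{23} = F_{22} + F_{21} = 17711 + 10946 = 28657
F_{24} = F_{23} + F_{22} = 28657 + 17711 = 46368

46368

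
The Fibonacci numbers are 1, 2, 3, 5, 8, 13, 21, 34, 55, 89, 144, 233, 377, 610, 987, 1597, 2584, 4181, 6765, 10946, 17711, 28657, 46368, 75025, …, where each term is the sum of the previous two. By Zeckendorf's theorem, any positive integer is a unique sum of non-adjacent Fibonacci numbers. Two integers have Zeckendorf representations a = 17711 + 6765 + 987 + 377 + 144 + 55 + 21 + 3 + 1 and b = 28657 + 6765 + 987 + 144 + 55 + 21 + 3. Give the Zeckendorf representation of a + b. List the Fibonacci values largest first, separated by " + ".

The two numbers are 26064 and 36632, so their sum is 62696.
subtract 46368 from 62696: 16328 remains
subtract 10946 from 16328: 5382 remains
subtract 4181 from 5382: 1201 remains
subtract 987 from 1201: 214 remains
subtract 144 from 214: 70 remains
subtract 55 from 70: 15 remains
subtract 13 from 15: 2 remains
subtract 2 from 2: 0 remains

46368 + 10946 + 4181 + 987 + 144 + 55 + 13 + 2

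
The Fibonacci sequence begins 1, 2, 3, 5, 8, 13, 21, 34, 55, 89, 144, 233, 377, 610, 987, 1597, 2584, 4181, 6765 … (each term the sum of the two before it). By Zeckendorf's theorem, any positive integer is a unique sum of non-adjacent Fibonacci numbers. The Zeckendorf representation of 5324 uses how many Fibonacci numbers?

6

Greedily peel off the largest Fibonacci term at each step:
largest Fibonacci ≤ 5324 is 4181; 5324 − 4181 = 1143
largest Fibonacci ≤ 1143 is 987; 1143 − 987 = 156
largest Fibonacci ≤ 156 is 144; 156 − 144 = 12
largest Fibonacci ≤ 12 is 8; 12 − 8 = 4
largest Fibonacci ≤ 4 is 3; 4 − 3 = 1
largest Fibonacci ≤ 1 is 1; 1 − 1 = 0
5324 = 4181 + 987 + 144 + 8 + 3 + 1, which has 6 terms.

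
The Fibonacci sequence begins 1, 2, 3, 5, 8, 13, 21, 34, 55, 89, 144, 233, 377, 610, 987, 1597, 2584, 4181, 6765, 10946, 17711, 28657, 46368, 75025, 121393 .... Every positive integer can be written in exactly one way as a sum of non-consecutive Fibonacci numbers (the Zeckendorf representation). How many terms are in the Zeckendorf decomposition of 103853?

103853 − 75025 = 28828
28828 − 28657 = 171
171 − 144 = 27
27 − 21 = 6
6 − 5 = 1
1 − 1 = 0
103853 = 75025 + 28657 + 144 + 21 + 5 + 1, which has 6 terms.

6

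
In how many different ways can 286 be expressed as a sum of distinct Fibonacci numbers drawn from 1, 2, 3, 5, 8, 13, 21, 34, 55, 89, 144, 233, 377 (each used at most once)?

Each representation comes from the Zeckendorf form by replacing some F_k with F_{k−1} + F_{k−2} where possible.
286 = 233+34+13+5+1 = 233+34+13+3+2+1 = 144+89+34+13+5+1 = … (6 more), for 9 in all.

9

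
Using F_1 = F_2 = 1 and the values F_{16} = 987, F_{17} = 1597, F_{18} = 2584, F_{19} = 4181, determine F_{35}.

9227465

By the addition formula F_{m+n} = F_m F_{n+1} + F_{m−1} F_n with m=17, n=18: F_{35} = 1597·4181 + 987·2584 = 6677057 + 2550408 = 9227465.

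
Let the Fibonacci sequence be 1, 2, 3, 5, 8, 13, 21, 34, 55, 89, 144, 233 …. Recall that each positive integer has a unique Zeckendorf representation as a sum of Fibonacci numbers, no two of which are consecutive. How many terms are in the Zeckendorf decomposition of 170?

3

144 ≤ 170 < 233, so take 144; remainder 26
21 ≤ 26 < 34, so take 21; remainder 5
5 ≤ 5 < 8, so take 5; remainder 0
170 = 144 + 21 + 5, which has 3 terms.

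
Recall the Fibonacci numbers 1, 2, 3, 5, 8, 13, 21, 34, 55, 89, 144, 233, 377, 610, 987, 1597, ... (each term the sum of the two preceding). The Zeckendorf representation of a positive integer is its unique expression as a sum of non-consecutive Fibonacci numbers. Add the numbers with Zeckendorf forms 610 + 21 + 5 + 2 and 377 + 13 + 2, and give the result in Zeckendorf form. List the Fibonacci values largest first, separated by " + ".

987 + 34 + 8 + 1

The two numbers are 638 and 392, so their sum is 1030.
Greedily peel off the largest Fibonacci term at each step:
987 ≤ 1030 < 1597, so take 987; remainder 43
34 ≤ 43 < 55, so take 34; remainder 9
8 ≤ 9 < 13, so take 8; remainder 1
1 ≤ 1 < 2, so take 1; remainder 0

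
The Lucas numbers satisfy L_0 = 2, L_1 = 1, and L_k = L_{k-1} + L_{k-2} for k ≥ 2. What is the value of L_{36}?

33385282

Iterating the recurrence up to L_{29} = 1149851 and L_{28} = 710647:
L_{30} = L_{29} + L_{28} = 1149851 + 710647 = 1860498
L_{31} = L_{30} + L_{29} = 1860498 + 1149851 = 3010349
L_{32} = L_{31} + L_{30} = 3010349 + 1860498 = 4870847
L_{33} = L_{32} + L_{31} = 4870847 + 3010349 = 7881196
L_{34} = L_{33} + L_{32} = 7881196 + 4870847 = 12752043
L_{35} = L_{34} + L_{33} = 12752043 + 7881196 = 20633239
L_{36} = L_{35} + L_{34} = 20633239 + 12752043 = 33385282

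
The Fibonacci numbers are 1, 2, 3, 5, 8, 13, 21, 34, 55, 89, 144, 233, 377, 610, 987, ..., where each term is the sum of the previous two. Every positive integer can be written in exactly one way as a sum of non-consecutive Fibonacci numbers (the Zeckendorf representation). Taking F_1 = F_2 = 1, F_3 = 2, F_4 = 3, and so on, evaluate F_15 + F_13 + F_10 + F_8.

919

F_15 + F_13 + F_10 + F_8 = 610 + 233 + 55 + 21 = 919.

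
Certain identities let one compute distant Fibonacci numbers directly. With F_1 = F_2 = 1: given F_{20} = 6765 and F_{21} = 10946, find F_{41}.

165580141

By F_{2k+1} = F_k² + F_{k+1}²: F_{41} = 6765² + 10946² = 45765225 + 119814916 = 165580141.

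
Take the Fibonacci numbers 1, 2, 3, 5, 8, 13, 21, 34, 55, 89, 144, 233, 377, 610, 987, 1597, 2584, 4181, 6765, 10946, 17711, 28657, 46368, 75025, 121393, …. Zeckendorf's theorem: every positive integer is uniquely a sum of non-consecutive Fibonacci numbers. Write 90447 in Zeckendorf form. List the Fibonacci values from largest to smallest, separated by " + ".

75025 + 10946 + 4181 + 233 + 55 + 5 + 2

75025 ≤ 90447 < 121393, so take 75025; remainder 15422
10946 ≤ 15422 < 17711, so take 10946; remainder 4476
4181 ≤ 4476 < 6765, so take 4181; remainder 295
233 ≤ 295 < 377, so take 233; remainder 62
55 ≤ 62 < 89, so take 55; remainder 7
5 ≤ 7 < 8, so take 5; remainder 2
2 ≤ 2 < 3, so take 2; remainder 0
So 90447 = 75025 + 10946 + 4181 + 233 + 55 + 5 + 2, with no two terms consecutive in the sequence.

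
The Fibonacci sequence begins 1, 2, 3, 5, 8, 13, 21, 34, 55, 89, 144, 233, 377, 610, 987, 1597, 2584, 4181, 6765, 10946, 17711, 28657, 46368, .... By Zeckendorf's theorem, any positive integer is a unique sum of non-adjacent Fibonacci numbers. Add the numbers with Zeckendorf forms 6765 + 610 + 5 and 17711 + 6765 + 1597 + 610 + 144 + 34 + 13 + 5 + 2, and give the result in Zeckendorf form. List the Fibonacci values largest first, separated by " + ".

28657 + 4181 + 987 + 377 + 55 + 3 + 1

The two numbers are 7380 and 26881, so their sum is 34261.
Greedy algorithm:
28657 ≤ 34261 < 46368, so take 28657; remainder 5604
4181 ≤ 5604 < 6765, so take 4181; remainder 1423
987 ≤ 1423 < 1597, so take 987; remainder 436
377 ≤ 436 < 610, so take 377; remainder 59
55 ≤ 59 < 89, so take 55; remainder 4
3 ≤ 4 < 5, so take 3; remainder 1
1 ≤ 1 < 2, so take 1; remainder 0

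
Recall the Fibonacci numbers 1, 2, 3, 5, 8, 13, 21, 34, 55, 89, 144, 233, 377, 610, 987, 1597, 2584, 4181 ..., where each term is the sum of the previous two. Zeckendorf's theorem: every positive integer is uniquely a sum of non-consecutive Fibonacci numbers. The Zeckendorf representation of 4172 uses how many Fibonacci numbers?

8

Greedily peel off the largest Fibonacci term at each step:
take 2584 (≤ 4172); 4172 − 2584 = 1588
take 987 (≤ 1588); 1588 − 987 = 601
take 377 (≤ 601); 601 − 377 = 224
take 144 (≤ 224); 224 − 144 = 80
take 55 (≤ 80); 80 − 55 = 25
take 21 (≤ 25); 25 − 21 = 4
take 3 (≤ 4); 4 − 3 = 1
take 1 (≤ 1); 1 − 1 = 0
4172 = 2584 + 987 + 377 + 144 + 55 + 21 + 3 + 1, which has 8 terms.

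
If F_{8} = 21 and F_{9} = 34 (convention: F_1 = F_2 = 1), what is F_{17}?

By F_{2k+1} = F_k² + F_{k+1}²: F_{17} = 21² + 34² = 441 + 1156 = 1597.

1597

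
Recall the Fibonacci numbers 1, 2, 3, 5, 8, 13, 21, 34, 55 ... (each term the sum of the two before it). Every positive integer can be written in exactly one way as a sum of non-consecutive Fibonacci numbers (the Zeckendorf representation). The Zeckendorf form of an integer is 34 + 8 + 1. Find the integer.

34 + 8 + 1 = 43.

43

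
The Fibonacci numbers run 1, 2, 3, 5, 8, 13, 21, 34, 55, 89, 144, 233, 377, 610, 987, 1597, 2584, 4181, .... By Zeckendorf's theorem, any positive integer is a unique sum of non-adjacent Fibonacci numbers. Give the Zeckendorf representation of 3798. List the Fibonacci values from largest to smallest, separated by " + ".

Repeatedly subtract the largest Fibonacci number that fits:
largest Fibonacci ≤ 3798 is 2584; 3798 − 2584 = 1214
largest Fibonacci ≤ 1214 is 987; 1214 − 987 = 227
largest Fibonacci ≤ 227 is 144; 227 − 144 = 83
largest Fibonacci ≤ 83 is 55; 83 − 55 = 28
largest Fibonacci ≤ 28 is 21; 28 − 21 = 7
largest Fibonacci ≤ 7 is 5; 7 − 5 = 2
largest Fibonacci ≤ 2 is 2; 2 − 2 = 0
So 3798 = 2584 + 987 + 144 + 55 + 21 + 5 + 2, with no two terms consecutive in the sequence.

2584 + 987 + 144 + 55 + 21 + 5 + 2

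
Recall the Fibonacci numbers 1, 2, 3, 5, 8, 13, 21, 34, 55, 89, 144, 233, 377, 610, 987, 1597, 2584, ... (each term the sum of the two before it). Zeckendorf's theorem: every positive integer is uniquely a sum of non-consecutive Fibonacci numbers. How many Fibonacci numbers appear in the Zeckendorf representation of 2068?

4

1597 ≤ 2068 < 2584, so take 1597; remainder 471
377 ≤ 471 < 610, so take 377; remainder 94
89 ≤ 94 < 144, so take 89; remainder 5
5 ≤ 5 < 8, so take 5; remainder 0
2068 = 1597 + 377 + 89 + 5, which has 4 terms.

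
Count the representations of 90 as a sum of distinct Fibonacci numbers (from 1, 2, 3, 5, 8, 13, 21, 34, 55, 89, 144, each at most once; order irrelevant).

5

90 = 89+1 = 55+34+1 = 55+21+13+1 = 55+21+8+5+1 = … (1 more), for 5 in all.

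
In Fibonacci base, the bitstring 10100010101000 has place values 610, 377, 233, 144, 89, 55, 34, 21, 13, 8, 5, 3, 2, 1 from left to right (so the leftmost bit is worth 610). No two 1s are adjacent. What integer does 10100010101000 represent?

895

Summing the place values of the 1 bits: 610 + 233 + 34 + 13 + 5 = 895.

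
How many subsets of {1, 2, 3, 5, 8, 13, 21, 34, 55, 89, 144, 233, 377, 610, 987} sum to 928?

12

928 = 610+233+55+21+8+1 = 610+233+55+21+5+3+1 = 610+144+89+55+21+8+1 = 610+233+55+13+8+5+3+1 = … (8 more), for 12 in all.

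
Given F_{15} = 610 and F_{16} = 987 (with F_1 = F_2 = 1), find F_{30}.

By the doubling identity F_{2k} = F_k(2F_{k+1} − F_k): F_{30} = 610·(2·987 − 610) = 610·1364 = 832040.

832040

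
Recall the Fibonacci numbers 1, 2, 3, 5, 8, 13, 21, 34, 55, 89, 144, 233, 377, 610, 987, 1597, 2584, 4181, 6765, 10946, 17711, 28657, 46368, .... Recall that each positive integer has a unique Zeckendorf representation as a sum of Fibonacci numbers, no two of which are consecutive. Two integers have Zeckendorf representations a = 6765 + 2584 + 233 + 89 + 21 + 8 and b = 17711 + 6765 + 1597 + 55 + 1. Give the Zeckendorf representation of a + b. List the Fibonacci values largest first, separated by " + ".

The two numbers are 9700 and 26129, so their sum is 35829.
Greedily peel off the largest Fibonacci term at each step:
35829: greatest Fibonacci not exceeding it is 28657, leaving 7172
7172: greatest Fibonacci not exceeding it is 6765, leaving 407
407: greatest Fibonacci not exceeding it is 377, leaving 30
30: greatest Fibonacci not exceeding it is 21, leaving 9
9: greatest Fibonacci not exceeding it is 8, leaving 1
1: greatest Fibonacci not exceeding it is 1, leaving 0

28657 + 6765 + 377 + 21 + 8 + 1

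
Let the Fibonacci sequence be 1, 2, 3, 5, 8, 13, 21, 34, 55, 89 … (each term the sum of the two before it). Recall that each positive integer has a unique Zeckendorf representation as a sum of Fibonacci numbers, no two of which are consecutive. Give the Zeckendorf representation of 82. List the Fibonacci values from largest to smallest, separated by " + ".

Greedily peel off the largest Fibonacci term at each step:
82: greatest Fibonacci not exceeding it is 55, leaving 27
27: greatest Fibonacci not exceeding it is 21, leaving 6
6: greatest Fibonacci not exceeding it is 5, leaving 1
1: greatest Fibonacci not exceeding it is 1, leaving 0
So 82 = 55 + 21 + 5 + 1, with no two terms consecutive in the sequence.

55 + 21 + 5 + 1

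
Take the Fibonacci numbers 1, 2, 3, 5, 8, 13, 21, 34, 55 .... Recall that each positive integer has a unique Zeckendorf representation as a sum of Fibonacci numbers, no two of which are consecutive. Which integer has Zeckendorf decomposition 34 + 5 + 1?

34 + 5 + 1 = 40.

40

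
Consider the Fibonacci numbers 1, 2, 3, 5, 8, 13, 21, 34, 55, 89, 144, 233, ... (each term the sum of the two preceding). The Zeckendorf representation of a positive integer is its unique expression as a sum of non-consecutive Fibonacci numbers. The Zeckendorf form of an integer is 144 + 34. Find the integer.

144 + 34 = 178.

178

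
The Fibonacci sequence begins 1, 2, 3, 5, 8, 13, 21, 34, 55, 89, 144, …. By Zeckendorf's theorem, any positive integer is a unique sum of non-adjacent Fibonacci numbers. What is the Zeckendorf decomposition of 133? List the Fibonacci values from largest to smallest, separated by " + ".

89 + 34 + 8 + 2

Greedy algorithm:
133: greatest Fibonacci not exceeding it is 89, leaving 44
44: greatest Fibonacci not exceeding it is 34, leaving 10
10: greatest Fibonacci not exceeding it is 8, leaving 2
2: greatest Fibonacci not exceeding it is 2, leaving 0
So 133 = 89 + 34 + 8 + 2, with no two terms consecutive in the sequence.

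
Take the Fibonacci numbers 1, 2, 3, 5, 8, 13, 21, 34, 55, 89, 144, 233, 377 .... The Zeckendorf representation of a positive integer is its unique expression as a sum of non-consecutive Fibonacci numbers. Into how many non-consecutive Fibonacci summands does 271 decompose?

4

Greedy algorithm:
271: greatest Fibonacci not exceeding it is 233, leaving 38
38: greatest Fibonacci not exceeding it is 34, leaving 4
4: greatest Fibonacci not exceeding it is 3, leaving 1
1: greatest Fibonacci not exceeding it is 1, leaving 0
271 = 233 + 34 + 3 + 1, which has 4 terms.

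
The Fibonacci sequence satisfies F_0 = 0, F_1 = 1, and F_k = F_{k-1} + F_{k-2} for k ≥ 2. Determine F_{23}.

Iterating the recurrence up to F_{16} = 987 and F_{15} = 610:
F_{17} = F_{16} + F_{15} = 987 + 610 = 1597
F_{18} = F_{17} + F_{16} = 1597 + 987 = 2584
F_{19} = F_{18} + F_{17} = 2584 + 1597 = 4181
F_{20} = F_{19} + F_{18} = 4181 + 2584 = 6765
F_{21} = F_{20} + F_{19} = 6765 + 4181 = 10946
F_{22} = F_{21} + F_{20} = 10946 + 6765 = 17711
F_{23} = F_{22} + F_{21} = 17711 + 10946 = 28657

28657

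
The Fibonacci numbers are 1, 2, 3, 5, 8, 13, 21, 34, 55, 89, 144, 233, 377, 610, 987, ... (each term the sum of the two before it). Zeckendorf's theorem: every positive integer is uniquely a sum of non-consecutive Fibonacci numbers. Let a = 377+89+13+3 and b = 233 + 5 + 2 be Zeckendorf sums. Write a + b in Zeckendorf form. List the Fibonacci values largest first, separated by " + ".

610 + 89 + 21 + 2

The two numbers are 482 and 240, so their sum is 722.
subtract 610 from 722: 112 remains
subtract 89 from 112: 23 remains
subtract 21 from 23: 2 remains
subtract 2 from 2: 0 remains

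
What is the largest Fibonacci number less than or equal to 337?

233

233 ≤ 337 < 377, so the largest Fibonacci number not exceeding 337 is 233.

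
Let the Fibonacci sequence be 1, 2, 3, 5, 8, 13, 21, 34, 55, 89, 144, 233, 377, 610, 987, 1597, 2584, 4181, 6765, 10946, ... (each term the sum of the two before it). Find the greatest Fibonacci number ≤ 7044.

6765 ≤ 7044 < 10946, so the largest Fibonacci number not exceeding 7044 is 6765.

6765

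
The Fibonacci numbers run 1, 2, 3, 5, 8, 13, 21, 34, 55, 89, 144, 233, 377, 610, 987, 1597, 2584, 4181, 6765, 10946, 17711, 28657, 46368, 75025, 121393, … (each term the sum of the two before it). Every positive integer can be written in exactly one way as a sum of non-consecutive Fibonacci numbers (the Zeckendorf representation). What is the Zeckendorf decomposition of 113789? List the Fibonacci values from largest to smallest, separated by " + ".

largest Fibonacci ≤ 113789 is 75025; 113789 − 75025 = 38764
largest Fibonacci ≤ 38764 is 28657; 38764 − 28657 = 10107
largest Fibonacci ≤ 10107 is 6765; 10107 − 6765 = 3342
largest Fibonacci ≤ 3342 is 2584; 3342 − 2584 = 758
largest Fibonacci ≤ 758 is 610; 758 − 610 = 148
largest Fibonacci ≤ 148 is 144; 148 − 144 = 4
largest Fibonacci ≤ 4 is 3; 4 − 3 = 1
largest Fibonacci ≤ 1 is 1; 1 − 1 = 0
So 113789 = 75025 + 28657 + 6765 + 2584 + 610 + 144 + 3 + 1, with no two terms consecutive in the sequence.

75025 + 28657 + 6765 + 2584 + 610 + 144 + 3 + 1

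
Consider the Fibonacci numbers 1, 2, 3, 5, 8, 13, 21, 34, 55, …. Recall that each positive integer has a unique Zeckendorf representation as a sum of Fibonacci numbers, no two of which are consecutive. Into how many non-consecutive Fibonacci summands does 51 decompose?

4

Greedily peel off the largest Fibonacci term at each step:
34 ≤ 51 < 55, so take 34; remainder 17
13 ≤ 17 < 21, so take 13; remainder 4
3 ≤ 4 < 5, so take 3; remainder 1
1 ≤ 1 < 2, so take 1; remainder 0
51 = 34 + 13 + 3 + 1, which has 4 terms.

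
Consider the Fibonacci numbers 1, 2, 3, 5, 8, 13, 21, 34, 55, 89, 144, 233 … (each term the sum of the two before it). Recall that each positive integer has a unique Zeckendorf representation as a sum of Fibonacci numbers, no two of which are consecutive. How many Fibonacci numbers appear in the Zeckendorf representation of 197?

Greedy algorithm:
subtract 144 from 197: 53 remains
subtract 34 from 53: 19 remains
subtract 13 from 19: 6 remains
subtract 5 from 6: 1 remains
subtract 1 from 1: 0 remains
197 = 144 + 34 + 13 + 5 + 1, which has 5 terms.

5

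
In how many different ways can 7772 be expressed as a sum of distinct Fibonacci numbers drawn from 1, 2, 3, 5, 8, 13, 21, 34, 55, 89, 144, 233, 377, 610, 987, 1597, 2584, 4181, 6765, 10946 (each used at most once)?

7772 = 6765+987+13+5+2 = 6765+610+377+13+5+2 = 4181+2584+987+13+5+2 = 6765+610+233+144+13+5+2 = … (10 more), for 14 in all.

14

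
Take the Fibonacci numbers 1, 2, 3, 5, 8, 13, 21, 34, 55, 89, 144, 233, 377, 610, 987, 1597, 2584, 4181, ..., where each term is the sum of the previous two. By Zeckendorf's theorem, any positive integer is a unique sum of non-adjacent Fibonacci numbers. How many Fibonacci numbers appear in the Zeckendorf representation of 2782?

Greedy algorithm:
take 2584 (≤ 2782); 2782 − 2584 = 198
take 144 (≤ 198); 198 − 144 = 54
take 34 (≤ 54); 54 − 34 = 20
take 13 (≤ 20); 20 − 13 = 7
take 5 (≤ 7); 7 − 5 = 2
take 2 (≤ 2); 2 − 2 = 0
2782 = 2584 + 144 + 34 + 13 + 5 + 2, which has 6 terms.

6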